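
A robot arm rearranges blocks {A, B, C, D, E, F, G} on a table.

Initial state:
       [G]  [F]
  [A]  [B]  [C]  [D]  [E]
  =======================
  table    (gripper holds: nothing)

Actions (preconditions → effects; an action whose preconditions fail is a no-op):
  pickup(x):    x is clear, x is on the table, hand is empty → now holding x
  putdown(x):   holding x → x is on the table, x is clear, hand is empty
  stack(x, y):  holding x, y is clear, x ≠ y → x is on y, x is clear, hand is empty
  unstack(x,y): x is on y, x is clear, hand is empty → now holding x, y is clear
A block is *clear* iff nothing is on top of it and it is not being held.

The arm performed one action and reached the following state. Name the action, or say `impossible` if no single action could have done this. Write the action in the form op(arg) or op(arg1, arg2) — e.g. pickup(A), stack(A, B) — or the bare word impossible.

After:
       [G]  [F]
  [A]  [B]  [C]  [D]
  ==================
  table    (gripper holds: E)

pickup(E)

target: towers=[A; B/G; C/F; D] holding=E
     unstack(F, C) → towers=[A; B/G; C; D; E] holding=F
     unstack(G, B) → towers=[A; B; C/F; D; E] holding=G
         pickup(D) → towers=[A; B/G; C/F; E] holding=D
         pickup(A) → towers=[B/G; C/F; D; E] holding=A
         pickup(E) → towers=[A; B/G; C/F; D] holding=E  ← match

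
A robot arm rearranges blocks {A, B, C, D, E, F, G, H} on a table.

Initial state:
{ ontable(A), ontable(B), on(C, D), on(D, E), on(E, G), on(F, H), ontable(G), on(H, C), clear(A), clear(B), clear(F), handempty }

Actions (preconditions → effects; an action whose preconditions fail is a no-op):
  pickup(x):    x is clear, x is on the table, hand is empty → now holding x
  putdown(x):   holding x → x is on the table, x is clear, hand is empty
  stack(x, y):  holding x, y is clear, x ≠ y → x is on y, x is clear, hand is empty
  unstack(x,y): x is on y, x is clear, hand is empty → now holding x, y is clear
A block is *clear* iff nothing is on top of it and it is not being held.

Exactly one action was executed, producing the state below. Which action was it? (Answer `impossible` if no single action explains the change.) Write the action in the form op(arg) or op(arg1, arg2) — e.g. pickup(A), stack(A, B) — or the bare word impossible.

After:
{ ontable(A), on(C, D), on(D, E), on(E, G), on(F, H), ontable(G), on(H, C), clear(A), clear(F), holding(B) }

target: towers=[A; G/E/D/C/H/F] holding=B
         pickup(A) → towers=[B; G/E/D/C/H/F] holding=A
         pickup(B) → towers=[A; G/E/D/C/H/F] holding=B  ← match
     unstack(F, H) → towers=[A; B; G/E/D/C/H] holding=F

pickup(B)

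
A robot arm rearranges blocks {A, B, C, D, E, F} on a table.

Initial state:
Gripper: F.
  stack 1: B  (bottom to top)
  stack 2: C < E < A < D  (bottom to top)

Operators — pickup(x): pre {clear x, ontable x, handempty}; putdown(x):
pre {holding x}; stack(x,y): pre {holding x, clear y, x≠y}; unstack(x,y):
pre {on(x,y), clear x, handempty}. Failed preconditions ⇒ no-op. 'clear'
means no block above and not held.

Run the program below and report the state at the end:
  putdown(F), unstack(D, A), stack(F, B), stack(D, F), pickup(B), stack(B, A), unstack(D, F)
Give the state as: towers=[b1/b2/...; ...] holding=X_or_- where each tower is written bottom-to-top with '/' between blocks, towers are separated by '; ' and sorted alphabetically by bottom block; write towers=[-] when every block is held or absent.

towers=[C/E/A/B; F] holding=D

step 1 (putdown(F)): towers=[B; C/E/A/D; F] holding=-
step 2 (unstack(D, A)): towers=[B; C/E/A; F] holding=D
step 3 (stack(F, B)) [no-op]: towers=[B; C/E/A; F] holding=D
step 4 (stack(D, F)): towers=[B; C/E/A; F/D] holding=-
step 5 (pickup(B)): towers=[C/E/A; F/D] holding=B
step 6 (stack(B, A)): towers=[C/E/A/B; F/D] holding=-
step 7 (unstack(D, F)): towers=[C/E/A/B; F] holding=D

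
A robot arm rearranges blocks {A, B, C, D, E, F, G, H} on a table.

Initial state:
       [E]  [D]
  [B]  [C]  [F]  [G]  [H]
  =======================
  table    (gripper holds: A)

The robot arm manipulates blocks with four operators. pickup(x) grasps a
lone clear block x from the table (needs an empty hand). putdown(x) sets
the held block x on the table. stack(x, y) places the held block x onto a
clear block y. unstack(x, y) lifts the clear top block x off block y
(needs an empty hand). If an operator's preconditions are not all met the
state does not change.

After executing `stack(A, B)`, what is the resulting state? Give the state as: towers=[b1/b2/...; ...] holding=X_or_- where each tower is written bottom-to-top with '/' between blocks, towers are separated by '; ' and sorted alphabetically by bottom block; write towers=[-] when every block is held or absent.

before: towers=[B; C/E; F/D; G; H] holding=A
pre[stack(A, B)]: holding(A) ok, clear(B) ok, A≠B ok
all met → apply stack(A, B)
after:  towers=[B/A; C/E; F/D; G; H] holding=-

towers=[B/A; C/E; F/D; G; H] holding=-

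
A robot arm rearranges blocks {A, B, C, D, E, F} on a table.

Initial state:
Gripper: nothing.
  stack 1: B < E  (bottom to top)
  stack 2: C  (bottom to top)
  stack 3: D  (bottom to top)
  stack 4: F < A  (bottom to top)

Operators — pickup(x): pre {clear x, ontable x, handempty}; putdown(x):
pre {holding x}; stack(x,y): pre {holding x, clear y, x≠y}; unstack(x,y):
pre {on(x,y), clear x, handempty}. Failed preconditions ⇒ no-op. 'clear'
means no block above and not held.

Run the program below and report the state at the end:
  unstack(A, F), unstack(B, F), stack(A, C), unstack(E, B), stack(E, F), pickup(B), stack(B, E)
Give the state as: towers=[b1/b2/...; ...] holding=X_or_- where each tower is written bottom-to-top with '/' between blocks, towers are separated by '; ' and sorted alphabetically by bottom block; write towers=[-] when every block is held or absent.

step 1 (unstack(A, F)): towers=[B/E; C; D; F] holding=A
step 2 (unstack(B, F)) [no-op]: towers=[B/E; C; D; F] holding=A
step 3 (stack(A, C)): towers=[B/E; C/A; D; F] holding=-
step 4 (unstack(E, B)): towers=[B; C/A; D; F] holding=E
step 5 (stack(E, F)): towers=[B; C/A; D; F/E] holding=-
step 6 (pickup(B)): towers=[C/A; D; F/E] holding=B
step 7 (stack(B, E)): towers=[C/A; D; F/E/B] holding=-

towers=[C/A; D; F/E/B] holding=-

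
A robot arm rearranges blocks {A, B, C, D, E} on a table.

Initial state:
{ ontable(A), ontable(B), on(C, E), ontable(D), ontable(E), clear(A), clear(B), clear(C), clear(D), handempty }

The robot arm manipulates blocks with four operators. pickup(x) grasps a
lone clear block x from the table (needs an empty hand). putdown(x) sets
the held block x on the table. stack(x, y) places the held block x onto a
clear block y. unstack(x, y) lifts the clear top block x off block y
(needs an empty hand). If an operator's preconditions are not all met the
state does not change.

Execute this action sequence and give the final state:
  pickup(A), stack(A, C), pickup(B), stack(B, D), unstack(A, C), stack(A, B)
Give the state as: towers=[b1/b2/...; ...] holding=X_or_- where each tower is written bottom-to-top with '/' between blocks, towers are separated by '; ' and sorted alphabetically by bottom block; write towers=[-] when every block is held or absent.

towers=[D/B/A; E/C] holding=-

step 1 (pickup(A)): towers=[B; D; E/C] holding=A
step 2 (stack(A, C)): towers=[B; D; E/C/A] holding=-
step 3 (pickup(B)): towers=[D; E/C/A] holding=B
step 4 (stack(B, D)): towers=[D/B; E/C/A] holding=-
step 5 (unstack(A, C)): towers=[D/B; E/C] holding=A
step 6 (stack(A, B)): towers=[D/B/A; E/C] holding=-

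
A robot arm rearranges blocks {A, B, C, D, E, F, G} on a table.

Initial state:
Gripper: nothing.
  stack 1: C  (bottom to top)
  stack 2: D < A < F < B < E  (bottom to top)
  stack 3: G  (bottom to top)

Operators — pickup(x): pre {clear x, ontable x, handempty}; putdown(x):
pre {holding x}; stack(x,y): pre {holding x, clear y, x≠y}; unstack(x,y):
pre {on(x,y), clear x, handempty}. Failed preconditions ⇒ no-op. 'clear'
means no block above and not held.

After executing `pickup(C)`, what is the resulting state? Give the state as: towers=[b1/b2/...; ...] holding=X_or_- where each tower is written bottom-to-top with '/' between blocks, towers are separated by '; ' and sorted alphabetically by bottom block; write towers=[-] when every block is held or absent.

before: towers=[C; D/A/F/B/E; G] holding=-
pre[pickup(C)]: clear(C) ✓, ontable(C) ✓, handempty ✓
all met → apply pickup(C)
after:  towers=[D/A/F/B/E; G] holding=C

towers=[D/A/F/B/E; G] holding=C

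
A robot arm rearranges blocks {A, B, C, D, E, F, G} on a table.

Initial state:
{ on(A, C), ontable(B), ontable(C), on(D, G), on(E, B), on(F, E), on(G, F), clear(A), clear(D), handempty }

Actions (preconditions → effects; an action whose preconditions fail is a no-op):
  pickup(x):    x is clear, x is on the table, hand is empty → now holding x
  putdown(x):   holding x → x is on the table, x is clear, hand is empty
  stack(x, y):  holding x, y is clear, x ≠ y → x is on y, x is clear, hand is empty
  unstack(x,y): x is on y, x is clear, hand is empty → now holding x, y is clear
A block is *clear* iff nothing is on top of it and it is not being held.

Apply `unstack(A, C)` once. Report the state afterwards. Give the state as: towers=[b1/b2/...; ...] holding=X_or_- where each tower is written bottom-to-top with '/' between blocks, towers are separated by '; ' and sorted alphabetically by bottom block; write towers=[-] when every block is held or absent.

towers=[B/E/F/G/D; C] holding=A

before: towers=[B/E/F/G/D; C/A] holding=-
pre[unstack(A, C)]: on(A,C) ok, clear(A) ok, handempty ok
all met → apply unstack(A, C)
after:  towers=[B/E/F/G/D; C] holding=A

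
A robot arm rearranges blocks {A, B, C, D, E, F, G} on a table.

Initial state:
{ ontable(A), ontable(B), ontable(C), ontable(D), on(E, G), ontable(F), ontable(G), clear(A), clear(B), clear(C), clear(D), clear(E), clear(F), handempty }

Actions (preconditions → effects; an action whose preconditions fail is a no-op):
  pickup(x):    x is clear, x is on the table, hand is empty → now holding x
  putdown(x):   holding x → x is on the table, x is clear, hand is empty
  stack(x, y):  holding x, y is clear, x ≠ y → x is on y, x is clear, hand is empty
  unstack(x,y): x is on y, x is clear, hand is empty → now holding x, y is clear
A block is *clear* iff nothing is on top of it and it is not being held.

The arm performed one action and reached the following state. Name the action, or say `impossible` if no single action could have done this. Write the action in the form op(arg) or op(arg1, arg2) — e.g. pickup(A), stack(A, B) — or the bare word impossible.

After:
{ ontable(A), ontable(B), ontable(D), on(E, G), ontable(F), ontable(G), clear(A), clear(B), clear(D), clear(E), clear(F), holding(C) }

pickup(C)

target: towers=[A; B; D; F; G/E] holding=C
         pickup(B) → towers=[A; C; D; F; G/E] holding=B
         pickup(F) → towers=[A; B; C; D; G/E] holding=F
         pickup(D) → towers=[A; B; C; F; G/E] holding=D
         pickup(A) → towers=[B; C; D; F; G/E] holding=A
     unstack(E, G) → towers=[A; B; C; D; F; G] holding=E
         pickup(C) → towers=[A; B; D; F; G/E] holding=C  ← match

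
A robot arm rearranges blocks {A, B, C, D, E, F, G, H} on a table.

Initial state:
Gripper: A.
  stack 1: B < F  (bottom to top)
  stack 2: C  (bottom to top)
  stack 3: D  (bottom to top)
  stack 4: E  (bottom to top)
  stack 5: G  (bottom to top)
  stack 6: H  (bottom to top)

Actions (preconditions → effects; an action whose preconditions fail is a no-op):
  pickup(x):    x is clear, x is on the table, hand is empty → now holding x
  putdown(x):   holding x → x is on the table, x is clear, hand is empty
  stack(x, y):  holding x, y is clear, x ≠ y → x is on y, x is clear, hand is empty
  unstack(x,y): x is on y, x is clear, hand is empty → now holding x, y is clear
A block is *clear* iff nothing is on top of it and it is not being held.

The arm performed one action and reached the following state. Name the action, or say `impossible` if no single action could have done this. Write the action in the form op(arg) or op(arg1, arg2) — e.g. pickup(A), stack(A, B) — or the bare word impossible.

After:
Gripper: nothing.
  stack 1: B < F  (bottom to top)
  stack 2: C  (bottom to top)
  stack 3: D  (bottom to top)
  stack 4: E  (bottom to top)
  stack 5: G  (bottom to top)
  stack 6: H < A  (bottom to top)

stack(A, H)

target: towers=[B/F; C; D; E; G; H/A] holding=-
        putdown(A) → towers=[A; B/F; C; D; E; G; H] holding=-
       stack(A, G) → towers=[B/F; C; D; E; G/A; H] holding=-
       stack(A, E) → towers=[B/F; C; D; E/A; G; H] holding=-
       stack(A, H) → towers=[B/F; C; D; E; G; H/A] holding=-  ← match
       stack(A, F) → towers=[B/F/A; C; D; E; G; H] holding=-
       stack(A, D) → towers=[B/F; C; D/A; E; G; H] holding=-
       stack(A, C) → towers=[B/F; C/A; D; E; G; H] holding=-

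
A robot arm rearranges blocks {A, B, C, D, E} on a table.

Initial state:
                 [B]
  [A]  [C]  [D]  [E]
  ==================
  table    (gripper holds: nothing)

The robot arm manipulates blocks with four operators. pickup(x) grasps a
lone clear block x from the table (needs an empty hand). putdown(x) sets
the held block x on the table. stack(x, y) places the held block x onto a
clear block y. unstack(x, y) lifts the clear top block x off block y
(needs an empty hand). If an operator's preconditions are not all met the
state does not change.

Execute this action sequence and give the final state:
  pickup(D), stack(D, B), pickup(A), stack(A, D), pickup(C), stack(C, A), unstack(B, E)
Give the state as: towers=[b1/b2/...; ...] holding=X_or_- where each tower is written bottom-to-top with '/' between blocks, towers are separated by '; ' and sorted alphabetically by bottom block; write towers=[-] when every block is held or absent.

step 1 (pickup(D)): towers=[A; C; E/B] holding=D
step 2 (stack(D, B)): towers=[A; C; E/B/D] holding=-
step 3 (pickup(A)): towers=[C; E/B/D] holding=A
step 4 (stack(A, D)): towers=[C; E/B/D/A] holding=-
step 5 (pickup(C)): towers=[E/B/D/A] holding=C
step 6 (stack(C, A)): towers=[E/B/D/A/C] holding=-
step 7 (unstack(B, E)) [no-op]: towers=[E/B/D/A/C] holding=-

towers=[E/B/D/A/C] holding=-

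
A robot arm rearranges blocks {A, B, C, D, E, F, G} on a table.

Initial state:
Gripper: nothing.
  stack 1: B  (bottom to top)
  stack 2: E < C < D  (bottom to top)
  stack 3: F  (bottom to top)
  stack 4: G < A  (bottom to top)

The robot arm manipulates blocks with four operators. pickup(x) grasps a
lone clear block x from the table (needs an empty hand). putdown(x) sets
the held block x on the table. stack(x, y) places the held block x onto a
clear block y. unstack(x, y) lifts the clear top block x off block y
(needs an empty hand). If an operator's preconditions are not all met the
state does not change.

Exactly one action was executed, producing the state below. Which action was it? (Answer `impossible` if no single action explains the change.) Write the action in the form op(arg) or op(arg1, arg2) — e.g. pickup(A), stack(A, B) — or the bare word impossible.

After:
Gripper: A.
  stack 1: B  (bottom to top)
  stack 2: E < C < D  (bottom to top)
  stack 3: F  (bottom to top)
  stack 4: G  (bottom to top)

target: towers=[B; E/C/D; F; G] holding=A
         pickup(B) → towers=[E/C/D; F; G/A] holding=B
         pickup(F) → towers=[B; E/C/D; G/A] holding=F
     unstack(D, C) → towers=[B; E/C; F; G/A] holding=D
     unstack(A, G) → towers=[B; E/C/D; F; G] holding=A  ← match

unstack(A, G)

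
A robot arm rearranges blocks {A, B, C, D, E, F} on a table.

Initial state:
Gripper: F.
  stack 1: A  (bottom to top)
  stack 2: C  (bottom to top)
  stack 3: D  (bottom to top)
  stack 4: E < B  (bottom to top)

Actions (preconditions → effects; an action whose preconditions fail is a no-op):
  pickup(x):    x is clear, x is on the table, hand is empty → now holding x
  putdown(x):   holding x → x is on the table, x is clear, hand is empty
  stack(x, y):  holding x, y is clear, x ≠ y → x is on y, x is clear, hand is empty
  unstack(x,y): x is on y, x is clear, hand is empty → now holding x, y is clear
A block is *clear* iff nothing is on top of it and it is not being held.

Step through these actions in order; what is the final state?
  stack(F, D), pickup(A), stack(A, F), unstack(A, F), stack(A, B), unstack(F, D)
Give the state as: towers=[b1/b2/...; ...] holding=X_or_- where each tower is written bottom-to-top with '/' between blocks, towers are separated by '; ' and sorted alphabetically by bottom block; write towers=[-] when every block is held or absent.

step 1 (stack(F, D)): towers=[A; C; D/F; E/B] holding=-
step 2 (pickup(A)): towers=[C; D/F; E/B] holding=A
step 3 (stack(A, F)): towers=[C; D/F/A; E/B] holding=-
step 4 (unstack(A, F)): towers=[C; D/F; E/B] holding=A
step 5 (stack(A, B)): towers=[C; D/F; E/B/A] holding=-
step 6 (unstack(F, D)): towers=[C; D; E/B/A] holding=F

towers=[C; D; E/B/A] holding=F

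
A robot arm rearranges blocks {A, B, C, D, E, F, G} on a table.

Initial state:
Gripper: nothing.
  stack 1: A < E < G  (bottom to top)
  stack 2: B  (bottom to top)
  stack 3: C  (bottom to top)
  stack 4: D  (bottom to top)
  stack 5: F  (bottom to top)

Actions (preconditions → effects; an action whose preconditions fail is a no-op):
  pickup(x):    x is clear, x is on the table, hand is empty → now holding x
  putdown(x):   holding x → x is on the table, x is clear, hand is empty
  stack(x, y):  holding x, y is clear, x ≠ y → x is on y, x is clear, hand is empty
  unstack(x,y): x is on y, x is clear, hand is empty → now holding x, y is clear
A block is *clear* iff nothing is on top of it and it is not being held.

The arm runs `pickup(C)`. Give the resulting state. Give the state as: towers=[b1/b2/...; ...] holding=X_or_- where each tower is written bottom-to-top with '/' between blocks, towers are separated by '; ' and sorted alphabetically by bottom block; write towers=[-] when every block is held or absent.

towers=[A/E/G; B; D; F] holding=C

before: towers=[A/E/G; B; C; D; F] holding=-
pre[pickup(C)]: clear(C) ✓, ontable(C) ✓, handempty ✓
all met → apply pickup(C)
after:  towers=[A/E/G; B; D; F] holding=C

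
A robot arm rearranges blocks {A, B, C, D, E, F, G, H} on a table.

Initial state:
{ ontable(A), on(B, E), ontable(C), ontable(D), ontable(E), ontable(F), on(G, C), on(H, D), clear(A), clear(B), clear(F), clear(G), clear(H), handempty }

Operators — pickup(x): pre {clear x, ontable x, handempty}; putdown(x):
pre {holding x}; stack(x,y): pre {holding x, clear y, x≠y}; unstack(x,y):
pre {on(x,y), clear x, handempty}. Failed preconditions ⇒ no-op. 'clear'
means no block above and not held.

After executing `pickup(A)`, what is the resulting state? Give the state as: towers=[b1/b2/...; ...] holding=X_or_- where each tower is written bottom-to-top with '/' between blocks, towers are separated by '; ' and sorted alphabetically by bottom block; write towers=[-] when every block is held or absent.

towers=[C/G; D/H; E/B; F] holding=A

before: towers=[A; C/G; D/H; E/B; F] holding=-
pre[pickup(A)]: clear(A) yes, ontable(A) yes, handempty yes
all met → apply pickup(A)
after:  towers=[C/G; D/H; E/B; F] holding=A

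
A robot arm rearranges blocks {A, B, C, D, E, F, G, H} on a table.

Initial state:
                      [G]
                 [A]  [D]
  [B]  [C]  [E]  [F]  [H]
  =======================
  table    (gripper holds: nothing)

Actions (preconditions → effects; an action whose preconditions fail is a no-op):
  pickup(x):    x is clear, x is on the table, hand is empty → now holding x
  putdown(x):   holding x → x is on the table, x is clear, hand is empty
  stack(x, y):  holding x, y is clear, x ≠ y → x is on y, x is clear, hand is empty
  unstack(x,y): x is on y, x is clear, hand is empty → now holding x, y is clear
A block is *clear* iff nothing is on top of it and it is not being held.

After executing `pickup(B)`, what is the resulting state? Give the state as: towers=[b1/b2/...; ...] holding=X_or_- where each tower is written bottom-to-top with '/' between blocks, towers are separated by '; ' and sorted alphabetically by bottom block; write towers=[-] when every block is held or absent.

before: towers=[B; C; E; F/A; H/D/G] holding=-
pre[pickup(B)]: clear(B) yes, ontable(B) yes, handempty yes
all met → apply pickup(B)
after:  towers=[C; E; F/A; H/D/G] holding=B

towers=[C; E; F/A; H/D/G] holding=B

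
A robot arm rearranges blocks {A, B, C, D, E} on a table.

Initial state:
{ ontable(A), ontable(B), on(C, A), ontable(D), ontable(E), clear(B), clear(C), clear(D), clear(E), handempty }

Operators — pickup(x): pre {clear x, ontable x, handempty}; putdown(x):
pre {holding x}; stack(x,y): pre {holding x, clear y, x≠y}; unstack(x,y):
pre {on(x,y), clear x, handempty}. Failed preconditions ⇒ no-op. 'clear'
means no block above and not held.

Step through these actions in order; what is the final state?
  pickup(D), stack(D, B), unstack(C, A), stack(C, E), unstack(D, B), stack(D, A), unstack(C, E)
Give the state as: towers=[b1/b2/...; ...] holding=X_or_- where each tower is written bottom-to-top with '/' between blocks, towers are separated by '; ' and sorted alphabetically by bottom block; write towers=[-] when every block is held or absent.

step 1 (pickup(D)): towers=[A/C; B; E] holding=D
step 2 (stack(D, B)): towers=[A/C; B/D; E] holding=-
step 3 (unstack(C, A)): towers=[A; B/D; E] holding=C
step 4 (stack(C, E)): towers=[A; B/D; E/C] holding=-
step 5 (unstack(D, B)): towers=[A; B; E/C] holding=D
step 6 (stack(D, A)): towers=[A/D; B; E/C] holding=-
step 7 (unstack(C, E)): towers=[A/D; B; E] holding=C

towers=[A/D; B; E] holding=C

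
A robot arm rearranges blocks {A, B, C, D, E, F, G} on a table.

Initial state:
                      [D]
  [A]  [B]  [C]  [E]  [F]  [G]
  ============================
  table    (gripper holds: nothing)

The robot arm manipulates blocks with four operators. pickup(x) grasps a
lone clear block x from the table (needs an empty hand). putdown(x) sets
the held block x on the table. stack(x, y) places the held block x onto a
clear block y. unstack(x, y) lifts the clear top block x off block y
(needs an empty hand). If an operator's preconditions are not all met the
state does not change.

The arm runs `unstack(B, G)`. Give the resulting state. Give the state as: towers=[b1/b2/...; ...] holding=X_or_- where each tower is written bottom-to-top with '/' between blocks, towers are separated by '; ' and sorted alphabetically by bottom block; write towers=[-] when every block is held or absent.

before: towers=[A; B; C; E; F/D; G] holding=-
pre[unstack(B, G)]: on(B,G) no, clear(B) yes, handempty yes
on(B,G) unmet → unstack(B, G) is a no-op
after:  towers=[A; B; C; E; F/D; G] holding=-

towers=[A; B; C; E; F/D; G] holding=-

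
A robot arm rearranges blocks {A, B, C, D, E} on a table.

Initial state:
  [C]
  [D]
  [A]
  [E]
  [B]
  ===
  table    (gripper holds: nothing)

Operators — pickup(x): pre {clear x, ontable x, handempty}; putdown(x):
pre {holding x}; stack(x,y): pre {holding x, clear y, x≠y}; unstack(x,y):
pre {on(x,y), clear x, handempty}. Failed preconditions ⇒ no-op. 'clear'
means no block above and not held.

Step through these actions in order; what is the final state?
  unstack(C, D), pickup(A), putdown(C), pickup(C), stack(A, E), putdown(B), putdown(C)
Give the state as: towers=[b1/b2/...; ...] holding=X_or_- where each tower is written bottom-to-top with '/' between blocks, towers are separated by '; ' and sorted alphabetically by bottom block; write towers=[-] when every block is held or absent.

towers=[B/E/A/D; C] holding=-

step 1 (unstack(C, D)): towers=[B/E/A/D] holding=C
step 2 (pickup(A)) [no-op]: towers=[B/E/A/D] holding=C
step 3 (putdown(C)): towers=[B/E/A/D; C] holding=-
step 4 (pickup(C)): towers=[B/E/A/D] holding=C
step 5 (stack(A, E)) [no-op]: towers=[B/E/A/D] holding=C
step 6 (putdown(B)) [no-op]: towers=[B/E/A/D] holding=C
step 7 (putdown(C)): towers=[B/E/A/D; C] holding=-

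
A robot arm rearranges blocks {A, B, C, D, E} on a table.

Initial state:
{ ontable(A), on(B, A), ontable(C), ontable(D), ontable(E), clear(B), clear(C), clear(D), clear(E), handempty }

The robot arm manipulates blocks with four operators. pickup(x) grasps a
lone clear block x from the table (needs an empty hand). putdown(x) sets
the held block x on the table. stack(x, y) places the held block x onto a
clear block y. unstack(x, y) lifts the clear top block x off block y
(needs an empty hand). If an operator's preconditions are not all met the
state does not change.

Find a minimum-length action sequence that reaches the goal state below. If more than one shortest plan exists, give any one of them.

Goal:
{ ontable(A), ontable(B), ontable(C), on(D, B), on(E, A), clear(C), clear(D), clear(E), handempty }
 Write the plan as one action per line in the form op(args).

step 1 (unstack(B, A)): towers=[A; C; D; E] holding=B
step 2 (putdown(B)): towers=[A; B; C; D; E] holding=-
step 3 (pickup(D)): towers=[A; B; C; E] holding=D
step 4 (stack(D, B)): towers=[A; B/D; C; E] holding=-
step 5 (pickup(E)): towers=[A; B/D; C] holding=E
step 6 (stack(E, A)): towers=[A/E; B/D; C] holding=-
goal check: towers=[A/E; B/D; C] holding=- — reached (length 6, optimal by BFS)

unstack(B, A)
putdown(B)
pickup(D)
stack(D, B)
pickup(E)
stack(E, A)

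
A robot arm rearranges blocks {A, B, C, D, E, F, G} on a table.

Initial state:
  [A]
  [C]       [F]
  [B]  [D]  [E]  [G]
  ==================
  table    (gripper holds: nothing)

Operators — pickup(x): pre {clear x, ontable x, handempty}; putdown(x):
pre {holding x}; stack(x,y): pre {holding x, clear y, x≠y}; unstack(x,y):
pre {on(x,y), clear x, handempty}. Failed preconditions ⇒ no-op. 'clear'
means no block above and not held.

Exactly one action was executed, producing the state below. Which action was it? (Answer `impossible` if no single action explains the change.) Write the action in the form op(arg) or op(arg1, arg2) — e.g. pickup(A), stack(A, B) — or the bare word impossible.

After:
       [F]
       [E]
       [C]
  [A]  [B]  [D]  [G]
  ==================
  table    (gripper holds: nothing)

impossible

target: towers=[A; B/C/E/F; D; G] holding=-
     unstack(F, E) → towers=[B/C/A; D; E; G] holding=F
         pickup(G) → towers=[B/C/A; D; E/F] holding=G
         pickup(D) → towers=[B/C/A; E/F; G] holding=D
     unstack(A, C) → towers=[B/C; D; E/F; G] holding=A
none of the 4 applicable actions match → impossible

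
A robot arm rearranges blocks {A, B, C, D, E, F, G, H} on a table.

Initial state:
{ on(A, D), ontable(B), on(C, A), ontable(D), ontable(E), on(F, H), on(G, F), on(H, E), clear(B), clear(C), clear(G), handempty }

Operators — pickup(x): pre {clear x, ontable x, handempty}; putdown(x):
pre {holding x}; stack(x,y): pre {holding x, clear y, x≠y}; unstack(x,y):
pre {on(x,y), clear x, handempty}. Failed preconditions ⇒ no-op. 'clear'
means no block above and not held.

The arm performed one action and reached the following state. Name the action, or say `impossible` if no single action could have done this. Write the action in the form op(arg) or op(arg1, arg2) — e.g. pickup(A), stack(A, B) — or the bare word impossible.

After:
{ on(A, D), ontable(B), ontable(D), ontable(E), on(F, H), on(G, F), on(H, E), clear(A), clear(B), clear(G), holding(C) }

unstack(C, A)

target: towers=[B; D/A; E/H/F/G] holding=C
     unstack(G, F) → towers=[B; D/A/C; E/H/F] holding=G
         pickup(B) → towers=[D/A/C; E/H/F/G] holding=B
     unstack(C, A) → towers=[B; D/A; E/H/F/G] holding=C  ← match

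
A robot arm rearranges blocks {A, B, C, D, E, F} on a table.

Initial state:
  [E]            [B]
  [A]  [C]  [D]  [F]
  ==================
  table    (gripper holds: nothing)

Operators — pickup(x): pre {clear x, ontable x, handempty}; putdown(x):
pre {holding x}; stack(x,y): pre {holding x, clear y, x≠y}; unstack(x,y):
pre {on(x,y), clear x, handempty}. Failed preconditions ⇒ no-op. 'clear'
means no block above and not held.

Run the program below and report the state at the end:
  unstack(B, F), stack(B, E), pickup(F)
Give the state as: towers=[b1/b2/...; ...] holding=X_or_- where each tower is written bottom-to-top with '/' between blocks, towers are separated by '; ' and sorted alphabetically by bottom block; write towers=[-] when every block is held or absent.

step 1 (unstack(B, F)): towers=[A/E; C; D; F] holding=B
step 2 (stack(B, E)): towers=[A/E/B; C; D; F] holding=-
step 3 (pickup(F)): towers=[A/E/B; C; D] holding=F

towers=[A/E/B; C; D] holding=F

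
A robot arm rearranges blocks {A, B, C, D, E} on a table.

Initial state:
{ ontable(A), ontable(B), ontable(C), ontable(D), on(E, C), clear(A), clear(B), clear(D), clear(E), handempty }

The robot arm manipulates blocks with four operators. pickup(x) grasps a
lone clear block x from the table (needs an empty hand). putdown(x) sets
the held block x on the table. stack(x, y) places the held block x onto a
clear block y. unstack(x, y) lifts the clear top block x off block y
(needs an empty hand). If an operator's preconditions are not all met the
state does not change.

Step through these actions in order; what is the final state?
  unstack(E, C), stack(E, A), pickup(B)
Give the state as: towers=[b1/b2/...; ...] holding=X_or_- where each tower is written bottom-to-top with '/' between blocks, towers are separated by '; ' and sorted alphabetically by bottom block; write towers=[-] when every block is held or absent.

towers=[A/E; C; D] holding=B

step 1 (unstack(E, C)): towers=[A; B; C; D] holding=E
step 2 (stack(E, A)): towers=[A/E; B; C; D] holding=-
step 3 (pickup(B)): towers=[A/E; C; D] holding=B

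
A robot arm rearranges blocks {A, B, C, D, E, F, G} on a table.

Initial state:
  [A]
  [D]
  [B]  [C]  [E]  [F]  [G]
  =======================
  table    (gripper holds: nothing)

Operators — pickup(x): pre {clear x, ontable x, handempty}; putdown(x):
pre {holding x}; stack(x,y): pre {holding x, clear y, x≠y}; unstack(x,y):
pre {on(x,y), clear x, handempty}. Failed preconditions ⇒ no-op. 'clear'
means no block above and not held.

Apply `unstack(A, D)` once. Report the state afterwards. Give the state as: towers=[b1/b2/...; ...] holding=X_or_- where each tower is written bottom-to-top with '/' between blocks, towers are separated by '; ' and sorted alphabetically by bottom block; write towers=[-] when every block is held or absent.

towers=[B/D; C; E; F; G] holding=A

before: towers=[B/D/A; C; E; F; G] holding=-
pre[unstack(A, D)]: on(A,D) ✓, clear(A) ✓, handempty ✓
all met → apply unstack(A, D)
after:  towers=[B/D; C; E; F; G] holding=A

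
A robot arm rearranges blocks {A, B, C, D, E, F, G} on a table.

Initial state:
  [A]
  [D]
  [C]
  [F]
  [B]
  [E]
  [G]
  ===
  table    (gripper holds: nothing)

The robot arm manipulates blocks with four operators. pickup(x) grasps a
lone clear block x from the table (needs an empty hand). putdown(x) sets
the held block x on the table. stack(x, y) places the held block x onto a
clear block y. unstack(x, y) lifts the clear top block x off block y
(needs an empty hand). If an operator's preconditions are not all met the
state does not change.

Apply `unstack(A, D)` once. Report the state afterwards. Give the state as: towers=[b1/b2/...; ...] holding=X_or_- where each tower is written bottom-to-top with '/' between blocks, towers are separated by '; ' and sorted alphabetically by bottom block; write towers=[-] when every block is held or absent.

towers=[G/E/B/F/C/D] holding=A

before: towers=[G/E/B/F/C/D/A] holding=-
pre[unstack(A, D)]: on(A,D) yes, clear(A) yes, handempty yes
all met → apply unstack(A, D)
after:  towers=[G/E/B/F/C/D] holding=A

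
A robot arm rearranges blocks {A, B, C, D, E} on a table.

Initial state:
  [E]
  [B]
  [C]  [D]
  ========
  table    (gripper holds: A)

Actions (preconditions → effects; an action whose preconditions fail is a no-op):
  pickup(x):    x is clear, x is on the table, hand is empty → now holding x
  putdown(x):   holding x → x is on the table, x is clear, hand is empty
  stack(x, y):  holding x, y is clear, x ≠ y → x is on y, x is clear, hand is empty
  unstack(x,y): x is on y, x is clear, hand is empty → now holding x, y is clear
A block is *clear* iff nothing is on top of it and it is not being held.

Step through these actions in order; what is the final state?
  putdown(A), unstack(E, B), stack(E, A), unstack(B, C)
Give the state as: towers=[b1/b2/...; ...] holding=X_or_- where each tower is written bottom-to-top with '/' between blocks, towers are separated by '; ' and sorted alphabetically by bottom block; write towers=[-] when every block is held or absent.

towers=[A/E; C; D] holding=B

step 1 (putdown(A)): towers=[A; C/B/E; D] holding=-
step 2 (unstack(E, B)): towers=[A; C/B; D] holding=E
step 3 (stack(E, A)): towers=[A/E; C/B; D] holding=-
step 4 (unstack(B, C)): towers=[A/E; C; D] holding=B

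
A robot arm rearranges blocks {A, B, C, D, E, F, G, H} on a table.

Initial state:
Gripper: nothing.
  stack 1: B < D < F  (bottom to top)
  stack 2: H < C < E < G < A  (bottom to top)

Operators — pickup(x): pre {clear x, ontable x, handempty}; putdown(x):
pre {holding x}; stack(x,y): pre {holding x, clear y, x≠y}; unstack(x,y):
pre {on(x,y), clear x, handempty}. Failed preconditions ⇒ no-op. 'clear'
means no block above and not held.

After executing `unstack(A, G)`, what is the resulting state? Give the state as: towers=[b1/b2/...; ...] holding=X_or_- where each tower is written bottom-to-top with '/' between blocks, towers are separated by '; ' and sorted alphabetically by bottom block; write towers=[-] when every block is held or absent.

before: towers=[B/D/F; H/C/E/G/A] holding=-
pre[unstack(A, G)]: on(A,G) ok, clear(A) ok, handempty ok
all met → apply unstack(A, G)
after:  towers=[B/D/F; H/C/E/G] holding=A

towers=[B/D/F; H/C/E/G] holding=A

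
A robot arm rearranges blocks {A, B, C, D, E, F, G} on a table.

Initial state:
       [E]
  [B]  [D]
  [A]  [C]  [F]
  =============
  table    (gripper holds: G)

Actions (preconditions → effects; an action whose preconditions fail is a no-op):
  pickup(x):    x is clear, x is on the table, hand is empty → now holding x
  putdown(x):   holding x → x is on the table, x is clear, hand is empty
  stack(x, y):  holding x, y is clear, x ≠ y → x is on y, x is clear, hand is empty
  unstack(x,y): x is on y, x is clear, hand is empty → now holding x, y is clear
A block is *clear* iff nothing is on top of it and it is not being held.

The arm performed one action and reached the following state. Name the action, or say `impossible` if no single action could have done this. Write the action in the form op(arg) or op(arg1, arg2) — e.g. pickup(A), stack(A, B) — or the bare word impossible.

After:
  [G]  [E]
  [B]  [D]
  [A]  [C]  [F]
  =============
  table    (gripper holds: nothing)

target: towers=[A/B/G; C/D/E; F] holding=-
        putdown(G) → towers=[A/B; C/D/E; F; G] holding=-
       stack(G, B) → towers=[A/B/G; C/D/E; F] holding=-  ← match
       stack(G, F) → towers=[A/B; C/D/E; F/G] holding=-
       stack(G, E) → towers=[A/B; C/D/E/G; F] holding=-

stack(G, B)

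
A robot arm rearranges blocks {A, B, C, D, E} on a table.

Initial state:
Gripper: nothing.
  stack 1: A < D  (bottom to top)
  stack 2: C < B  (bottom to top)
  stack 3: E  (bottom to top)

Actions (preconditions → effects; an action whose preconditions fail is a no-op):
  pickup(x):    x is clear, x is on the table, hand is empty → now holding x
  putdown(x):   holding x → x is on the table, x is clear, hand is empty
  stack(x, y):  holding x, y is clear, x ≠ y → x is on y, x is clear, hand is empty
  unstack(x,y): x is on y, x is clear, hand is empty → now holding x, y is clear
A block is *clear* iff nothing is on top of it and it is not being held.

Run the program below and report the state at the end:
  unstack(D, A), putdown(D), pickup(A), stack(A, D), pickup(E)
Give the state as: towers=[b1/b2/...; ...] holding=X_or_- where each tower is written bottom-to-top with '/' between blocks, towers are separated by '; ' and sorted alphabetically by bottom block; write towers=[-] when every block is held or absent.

towers=[C/B; D/A] holding=E

step 1 (unstack(D, A)): towers=[A; C/B; E] holding=D
step 2 (putdown(D)): towers=[A; C/B; D; E] holding=-
step 3 (pickup(A)): towers=[C/B; D; E] holding=A
step 4 (stack(A, D)): towers=[C/B; D/A; E] holding=-
step 5 (pickup(E)): towers=[C/B; D/A] holding=E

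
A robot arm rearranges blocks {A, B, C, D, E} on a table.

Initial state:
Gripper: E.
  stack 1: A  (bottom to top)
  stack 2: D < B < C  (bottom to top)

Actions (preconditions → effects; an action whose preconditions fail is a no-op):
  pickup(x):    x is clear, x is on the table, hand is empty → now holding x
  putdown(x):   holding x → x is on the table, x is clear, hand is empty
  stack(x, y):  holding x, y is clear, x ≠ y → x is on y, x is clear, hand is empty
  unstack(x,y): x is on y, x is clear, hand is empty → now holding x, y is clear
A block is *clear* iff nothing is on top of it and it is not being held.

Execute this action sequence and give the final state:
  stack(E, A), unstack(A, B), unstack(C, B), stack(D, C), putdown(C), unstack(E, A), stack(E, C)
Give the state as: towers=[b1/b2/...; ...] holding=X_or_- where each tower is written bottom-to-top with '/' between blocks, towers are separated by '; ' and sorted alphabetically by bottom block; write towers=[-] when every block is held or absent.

towers=[A; C/E; D/B] holding=-

step 1 (stack(E, A)): towers=[A/E; D/B/C] holding=-
step 2 (unstack(A, B)) [no-op]: towers=[A/E; D/B/C] holding=-
step 3 (unstack(C, B)): towers=[A/E; D/B] holding=C
step 4 (stack(D, C)) [no-op]: towers=[A/E; D/B] holding=C
step 5 (putdown(C)): towers=[A/E; C; D/B] holding=-
step 6 (unstack(E, A)): towers=[A; C; D/B] holding=E
step 7 (stack(E, C)): towers=[A; C/E; D/B] holding=-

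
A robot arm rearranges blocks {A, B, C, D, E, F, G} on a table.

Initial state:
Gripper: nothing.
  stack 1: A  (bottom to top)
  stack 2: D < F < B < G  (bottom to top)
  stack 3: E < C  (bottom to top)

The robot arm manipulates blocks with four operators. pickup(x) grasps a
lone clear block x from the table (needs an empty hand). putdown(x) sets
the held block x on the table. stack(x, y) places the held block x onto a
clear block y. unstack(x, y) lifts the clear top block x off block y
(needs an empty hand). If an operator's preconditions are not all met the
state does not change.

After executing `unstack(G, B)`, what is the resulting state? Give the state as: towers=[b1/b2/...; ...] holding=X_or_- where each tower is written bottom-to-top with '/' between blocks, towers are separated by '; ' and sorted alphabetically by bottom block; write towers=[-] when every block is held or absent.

before: towers=[A; D/F/B/G; E/C] holding=-
pre[unstack(G, B)]: on(G,B) yes, clear(G) yes, handempty yes
all met → apply unstack(G, B)
after:  towers=[A; D/F/B; E/C] holding=G

towers=[A; D/F/B; E/C] holding=G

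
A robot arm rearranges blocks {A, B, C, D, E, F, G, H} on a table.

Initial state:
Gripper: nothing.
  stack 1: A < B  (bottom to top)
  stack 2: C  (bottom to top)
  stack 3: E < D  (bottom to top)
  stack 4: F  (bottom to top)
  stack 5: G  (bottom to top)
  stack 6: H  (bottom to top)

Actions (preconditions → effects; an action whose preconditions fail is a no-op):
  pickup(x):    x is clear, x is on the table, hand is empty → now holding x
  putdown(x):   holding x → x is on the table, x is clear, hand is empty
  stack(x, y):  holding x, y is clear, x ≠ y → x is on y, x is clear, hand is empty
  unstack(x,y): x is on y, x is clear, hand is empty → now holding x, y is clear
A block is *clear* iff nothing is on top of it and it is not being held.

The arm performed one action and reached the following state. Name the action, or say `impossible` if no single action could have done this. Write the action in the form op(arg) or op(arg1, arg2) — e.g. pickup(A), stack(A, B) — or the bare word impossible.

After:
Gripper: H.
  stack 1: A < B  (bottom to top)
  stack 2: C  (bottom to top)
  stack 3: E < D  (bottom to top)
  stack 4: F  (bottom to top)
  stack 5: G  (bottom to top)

target: towers=[A/B; C; E/D; F; G] holding=H
         pickup(G) → towers=[A/B; C; E/D; F; H] holding=G
         pickup(H) → towers=[A/B; C; E/D; F; G] holding=H  ← match
     unstack(B, A) → towers=[A; C; E/D; F; G; H] holding=B
         pickup(F) → towers=[A/B; C; E/D; G; H] holding=F
     unstack(D, E) → towers=[A/B; C; E; F; G; H] holding=D
         pickup(C) → towers=[A/B; E/D; F; G; H] holding=C

pickup(H)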